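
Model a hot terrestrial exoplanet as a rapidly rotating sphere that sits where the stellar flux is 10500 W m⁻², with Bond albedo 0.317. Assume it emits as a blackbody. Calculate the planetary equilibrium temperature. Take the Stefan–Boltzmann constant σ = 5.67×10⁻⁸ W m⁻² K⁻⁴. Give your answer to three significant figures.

The planet absorbs (1−α)S over its disc πR² and re-emits over 4πR², so the mean absorbed flux is (1−0.317)·10500/4 = 1793 W m⁻².
Balancing against σT⁴: T = (1793/5.67×10⁻⁸)^(1/4) = 421.7 K.

422 kelvin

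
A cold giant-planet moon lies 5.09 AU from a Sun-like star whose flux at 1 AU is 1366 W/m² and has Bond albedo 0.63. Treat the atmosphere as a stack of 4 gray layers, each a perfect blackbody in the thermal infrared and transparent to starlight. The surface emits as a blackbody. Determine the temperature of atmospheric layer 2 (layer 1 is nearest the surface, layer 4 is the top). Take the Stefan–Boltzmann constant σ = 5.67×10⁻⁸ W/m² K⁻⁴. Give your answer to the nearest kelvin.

Flux at the orbit: S = 1366/(5.09)² = 52.72 W/m².
The effective emission temperature is T_e = [S(1−α)/(4σ)]^¼ = 96.30 K.
Each opaque layer satisfies 2T_j⁴ = T_{j−1}⁴ + T_{j+1}⁴, giving T_k⁴ = (N+1−k)T_e⁴.
With k = 2: T_2 = (4+1−2)^¼·96.30 K = 126.7 K.

127 K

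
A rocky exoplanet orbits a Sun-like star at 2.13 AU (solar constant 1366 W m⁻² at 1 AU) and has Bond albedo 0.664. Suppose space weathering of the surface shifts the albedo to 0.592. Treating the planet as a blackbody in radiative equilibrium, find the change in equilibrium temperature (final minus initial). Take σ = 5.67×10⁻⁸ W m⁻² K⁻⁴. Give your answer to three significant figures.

7.23 K

Flux at the orbit: S = 1366/(2.13)² = 301.1 W m⁻².
Initial: T₁ = [S(1−0.664)/(4σ)]^(1/4) = 145.3 K.
Final:   T₂ = [S(1−0.592)/(4σ)]^(1/4) = 152.6 K.
Change: 152.6 − 145.3 = 7.228 K.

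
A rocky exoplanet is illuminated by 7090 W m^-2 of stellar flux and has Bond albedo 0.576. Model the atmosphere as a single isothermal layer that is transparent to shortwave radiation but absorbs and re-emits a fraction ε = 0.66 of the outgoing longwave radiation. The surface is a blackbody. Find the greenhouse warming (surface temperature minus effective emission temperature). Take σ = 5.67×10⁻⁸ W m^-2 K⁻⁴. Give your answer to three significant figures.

Effective emission temperature (TOA balance): σT_e⁴ = S(1−α)/4 = 751.5 W m^-2 → T_e = 339.3 K.
The surface balance (absorbed SW + ε·downward IR = σT_s⁴) with T_a⁴ = T_s⁴/2 reduces to T_s = T_e·[2/(2−ε)]^¼ = 375.0 K.
T_s − T_e = 375.0 − 339.3 = 35.73 K.

35.7 K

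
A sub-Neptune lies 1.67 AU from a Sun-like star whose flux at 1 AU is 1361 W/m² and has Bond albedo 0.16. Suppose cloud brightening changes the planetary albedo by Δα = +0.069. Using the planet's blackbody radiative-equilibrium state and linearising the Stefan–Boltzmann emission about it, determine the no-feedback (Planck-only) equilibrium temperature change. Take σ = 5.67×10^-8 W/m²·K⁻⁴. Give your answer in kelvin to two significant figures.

-4.2 K

Irradiance scales as 1/d², so S = 1361 W/m² × (1/1.67)² = 488.0 W/m².
Unperturbed T_e = [488.0·(1−0.16)/(4σ)]^¼ = 206.2 K.
ΔF = −(S/4)Δα = −(488.0/4)×(+0.069) = -8.418 W/m².
Planck response: λ_P = 4σT_e³ = 4·5.67×10⁻⁸·(206.2)³ = 1.988 W/m²/K.
ΔT₀ = ΔF/λ_P = -8.418/1.988 = -4.23 K.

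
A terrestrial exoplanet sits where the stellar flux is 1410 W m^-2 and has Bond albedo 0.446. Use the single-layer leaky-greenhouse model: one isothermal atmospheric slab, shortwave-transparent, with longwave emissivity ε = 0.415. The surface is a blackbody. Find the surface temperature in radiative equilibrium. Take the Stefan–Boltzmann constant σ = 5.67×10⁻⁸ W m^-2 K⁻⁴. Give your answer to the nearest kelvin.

257 kelvin

Effective emission temperature (TOA balance): σT_e⁴ = S(1−α)/4 = 195.3 W m^-2 → T_e = 242.3 K.
The surface balance (absorbed SW + ε·downward IR = σT_s⁴) with T_a⁴ = T_s⁴/2 reduces to T_s = T_e·[2/(2−ε)]^¼ = 256.8 K.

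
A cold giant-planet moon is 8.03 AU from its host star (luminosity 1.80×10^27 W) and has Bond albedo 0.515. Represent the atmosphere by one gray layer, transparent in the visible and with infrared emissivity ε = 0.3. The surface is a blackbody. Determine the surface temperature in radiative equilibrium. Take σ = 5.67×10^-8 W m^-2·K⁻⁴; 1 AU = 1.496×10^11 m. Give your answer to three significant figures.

Orbital distance: d = 8.03 AU = 1.201×10^12 m.
S = L/(4πd²) = 99.26 W m^-2.
Effective emission temperature (TOA balance): σT_e⁴ = S(1−α)/4 = 12.04 W m^-2 → T_e = 120.7 K.
For a single slab of emissivity ε, T_s⁴ = 2T_e⁴/(2−ε); thus T_s = 120.7·(1.176)^(1/4) = 125.7 K.

126 kelvin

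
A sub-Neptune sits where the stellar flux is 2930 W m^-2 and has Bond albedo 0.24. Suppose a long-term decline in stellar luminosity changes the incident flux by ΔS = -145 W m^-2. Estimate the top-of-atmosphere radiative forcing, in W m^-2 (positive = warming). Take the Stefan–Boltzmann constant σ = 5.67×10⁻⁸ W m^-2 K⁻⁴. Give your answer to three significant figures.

ΔF = Δ[S(1−α)]/4 = (1−0.24)·-145/4 = -27.55 W m^-2.

-27.6 W m^-2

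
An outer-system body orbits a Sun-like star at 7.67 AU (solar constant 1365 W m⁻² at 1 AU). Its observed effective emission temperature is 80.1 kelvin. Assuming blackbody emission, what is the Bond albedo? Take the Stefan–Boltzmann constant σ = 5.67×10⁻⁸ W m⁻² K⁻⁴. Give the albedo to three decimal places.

0.598

By the inverse-square law, S = 1365/7.67² = 23.20 W m⁻².
Energy balance: S(1−α)/4 = σT⁴, so 1−α = 4σT⁴/S.
σT⁴ = 2.334 W m⁻², so 4σT⁴ = 9.336 W m⁻².
1−α = 9.336/23.20 = 0.4024, so α = 0.5976.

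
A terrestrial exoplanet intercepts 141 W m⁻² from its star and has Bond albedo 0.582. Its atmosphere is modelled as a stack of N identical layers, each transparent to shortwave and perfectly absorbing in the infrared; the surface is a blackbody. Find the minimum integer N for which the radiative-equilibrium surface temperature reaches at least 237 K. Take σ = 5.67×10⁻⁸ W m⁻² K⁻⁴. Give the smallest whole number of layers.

OLR = S(1−α)/4 = 14.73 W m⁻²; the top layer radiates at T_e = 127.0 K.
T_s = (N+1)^(1/4)·T_e ≥ 237 K requires N+1 ≥ (T_s/T_e)⁴ = (237/127.0)⁴ = 12.141.
So N ≥ 11.141; the smallest integer is N = 12.

12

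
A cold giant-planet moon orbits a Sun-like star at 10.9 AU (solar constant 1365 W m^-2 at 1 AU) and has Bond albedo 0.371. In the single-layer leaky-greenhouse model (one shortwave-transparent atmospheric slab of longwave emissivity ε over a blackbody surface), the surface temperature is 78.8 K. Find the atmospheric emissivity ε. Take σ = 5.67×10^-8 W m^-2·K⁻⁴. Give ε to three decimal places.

0.347

Irradiance scales as 1/d², so S = 1365 W m^-2 × (1/10.9)² = 11.49 W m^-2.
TOA balance gives T_e = 75.13 K.
T_s⁴ = T_e⁴·2/(2−ε) → ε = 2 − 2(T_e/T_s)⁴ = 2 − 2·(75.13/78.8)⁴ = 0.3472.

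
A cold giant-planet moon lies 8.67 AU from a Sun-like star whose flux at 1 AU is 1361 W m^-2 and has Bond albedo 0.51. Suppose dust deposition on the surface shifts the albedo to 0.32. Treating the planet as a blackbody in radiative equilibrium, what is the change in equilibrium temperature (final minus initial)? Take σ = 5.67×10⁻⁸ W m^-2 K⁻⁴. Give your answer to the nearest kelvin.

Irradiance scales as 1/d², so S = 1361 W m^-2 × (1/8.67)² = 18.11 W m^-2.
Initial: T₁ = [S(1−0.51)/(4σ)]^(1/4) = 79.08 K.
With α = 0.32, T₂ = 85.84 K.
ΔT = T₂ − T₁ = 6.752 K.

7 K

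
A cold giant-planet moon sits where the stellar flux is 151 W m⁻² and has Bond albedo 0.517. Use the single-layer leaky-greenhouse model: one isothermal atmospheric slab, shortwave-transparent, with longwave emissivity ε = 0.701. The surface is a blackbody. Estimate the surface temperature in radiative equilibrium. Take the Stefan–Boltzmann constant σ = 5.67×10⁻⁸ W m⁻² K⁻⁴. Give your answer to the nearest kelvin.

Effective emission temperature (TOA balance): σT_e⁴ = S(1−α)/4 = 18.23 W m⁻² → T_e = 133.9 K.
For a single slab of emissivity ε, T_s⁴ = 2T_e⁴/(2−ε); thus T_s = 133.9·(1.54)^(1/4) = 149.2 K.

149 kelvin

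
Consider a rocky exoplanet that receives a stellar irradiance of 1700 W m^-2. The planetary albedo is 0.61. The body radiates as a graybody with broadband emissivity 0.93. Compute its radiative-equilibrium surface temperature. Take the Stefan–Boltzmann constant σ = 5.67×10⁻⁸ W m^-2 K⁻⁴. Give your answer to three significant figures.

The planet absorbs (1−α)S over its disc πR² and re-emits over 4πR², so the mean absorbed flux is (1−0.61)·1700/4 = 165.8 W m^-2.
Radiative balance εσT⁴ = 165.8 gives T = [165.8/(0.93·σ)]^(1/4) = 236.8 K.

237 K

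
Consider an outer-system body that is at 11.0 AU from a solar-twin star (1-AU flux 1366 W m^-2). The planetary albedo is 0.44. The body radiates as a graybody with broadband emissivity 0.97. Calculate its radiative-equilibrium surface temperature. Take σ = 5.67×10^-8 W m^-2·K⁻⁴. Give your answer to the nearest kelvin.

73 K

Irradiance scales as 1/d², so S = 1366 W m^-2 × (1/11.0)² = 11.29 W m^-2.
Averaging over the sphere, the absorbed flux is S(1−α)/4 = 1.580 W m^-2.
Radiative balance εσT⁴ = 1.580 gives T = [1.580/(0.97·σ)]^(1/4) = 73.22 K.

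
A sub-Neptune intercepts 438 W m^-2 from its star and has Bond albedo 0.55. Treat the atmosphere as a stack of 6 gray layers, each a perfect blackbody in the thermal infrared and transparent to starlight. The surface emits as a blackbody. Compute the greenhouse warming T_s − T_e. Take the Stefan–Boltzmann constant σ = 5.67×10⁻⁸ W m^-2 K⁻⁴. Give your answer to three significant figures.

108 K

Top-of-atmosphere balance: σT_e⁴ = S(1−α)/4 = 49.27 W m^-2 → T_e = 171.7 K.
T_s = (N+1)^(1/4)·T_e = 279.3 K.
Warming: T_s − T_e = 107.6 K.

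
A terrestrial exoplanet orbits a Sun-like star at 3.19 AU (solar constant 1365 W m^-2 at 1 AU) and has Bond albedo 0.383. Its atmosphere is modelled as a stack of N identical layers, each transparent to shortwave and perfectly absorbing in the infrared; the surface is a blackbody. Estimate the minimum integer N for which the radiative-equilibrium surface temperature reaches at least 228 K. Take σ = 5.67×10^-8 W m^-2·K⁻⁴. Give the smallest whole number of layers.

Flux at the orbit: S = 1365/(3.19)² = 134.1 W m^-2.
Top-of-atmosphere balance: σT_e⁴ = S(1−α)/4 = 20.69 W m^-2 → T_e = 138.2 K.
Since T_s⁴ = (N+1)T_e⁴, we need N ≥ (T_s/T_e)⁴ − 1 = 6.405.
So N ≥ 6.405; the smallest integer is N = 7.

7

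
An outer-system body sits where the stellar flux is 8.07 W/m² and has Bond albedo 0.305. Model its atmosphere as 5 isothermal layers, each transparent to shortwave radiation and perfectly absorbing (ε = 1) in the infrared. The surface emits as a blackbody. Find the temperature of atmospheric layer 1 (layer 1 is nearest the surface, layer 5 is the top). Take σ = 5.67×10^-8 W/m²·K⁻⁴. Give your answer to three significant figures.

Top-of-atmosphere balance: σT_e⁴ = S(1−α)/4 = 1.402 W/m² → T_e = 70.52 K.
In the N-layer model, layer k (counted from the surface) has T_k = (N+1−k)^(1/4)·T_e.
T_1 = (5)^(1/4)·70.52 = 105.4 K.

105 K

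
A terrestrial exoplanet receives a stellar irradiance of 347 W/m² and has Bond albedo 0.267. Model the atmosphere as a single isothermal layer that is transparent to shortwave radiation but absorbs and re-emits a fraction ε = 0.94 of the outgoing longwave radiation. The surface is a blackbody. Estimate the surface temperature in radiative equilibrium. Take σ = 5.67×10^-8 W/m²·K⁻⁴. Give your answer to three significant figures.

Effective emission temperature (TOA balance): σT_e⁴ = S(1−α)/4 = 63.59 W/m² → T_e = 183.0 K.
The surface balance (absorbed SW + ε·downward IR = σT_s⁴) with T_a⁴ = T_s⁴/2 reduces to T_s = T_e·[2/(2−ε)]^¼ = 214.5 K.

214 kelvin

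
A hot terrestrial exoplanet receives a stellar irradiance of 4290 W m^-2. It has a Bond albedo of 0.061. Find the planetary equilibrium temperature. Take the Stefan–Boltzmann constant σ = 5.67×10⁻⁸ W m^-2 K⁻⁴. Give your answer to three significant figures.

The planet absorbs (1−α)S over its disc πR² and re-emits over 4πR², so the mean absorbed flux is (1−0.061)·4290/4 = 1007 W m^-2.
Set σT⁴ = 1007 → T = (1007/σ)^(1/4) = 365.1 K.

365 K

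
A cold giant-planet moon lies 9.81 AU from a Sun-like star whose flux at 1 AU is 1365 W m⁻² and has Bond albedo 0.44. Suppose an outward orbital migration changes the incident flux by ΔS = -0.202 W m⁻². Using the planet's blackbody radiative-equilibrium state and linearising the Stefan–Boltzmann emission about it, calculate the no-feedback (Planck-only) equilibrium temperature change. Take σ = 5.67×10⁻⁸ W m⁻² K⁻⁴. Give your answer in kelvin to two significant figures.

-0.27 K

Flux at the orbit: S = 1365/(9.81)² = 14.18 W m⁻².
Unperturbed T_e = [14.18·(1−0.44)/(4σ)]^¼ = 76.93 K.
ΔF = Δ[S(1−α)]/4 = (1−0.44)·-0.202/4 = -0.02828 W m⁻².
Planck response: λ_P = 4σT_e³ = 4·5.67×10⁻⁸·(76.93)³ = 0.1033 W m⁻²/K.
So ΔT₀ = -0.02828/0.1033 = -0.274 K.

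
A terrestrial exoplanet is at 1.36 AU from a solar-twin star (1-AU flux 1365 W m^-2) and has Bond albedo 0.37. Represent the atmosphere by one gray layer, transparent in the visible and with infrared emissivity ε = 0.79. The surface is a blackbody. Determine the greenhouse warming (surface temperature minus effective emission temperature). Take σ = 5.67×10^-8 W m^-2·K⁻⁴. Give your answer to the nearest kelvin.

28 K

Irradiance scales as 1/d², so S = 1365 W m^-2 × (1/1.36)² = 738.0 W m^-2.
Effective emission temperature (TOA balance): σT_e⁴ = S(1−α)/4 = 116.2 W m^-2 → T_e = 212.8 K.
Surface balance with a leaky layer gives σT_s⁴ = σT_e⁴·2/(2−ε), so T_s = T_e·[2/(2−0.79)]^(1/4) = 241.3 K.
The atmosphere warms the surface by 28.48 K.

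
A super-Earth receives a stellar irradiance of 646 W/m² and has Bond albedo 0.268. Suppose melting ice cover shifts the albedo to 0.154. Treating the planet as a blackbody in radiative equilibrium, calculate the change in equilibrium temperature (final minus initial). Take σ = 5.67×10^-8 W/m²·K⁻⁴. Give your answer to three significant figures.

7.87 K

Before: T₁ = [646.0·0.732/(4σ)]^(1/4) = 213.7 K.
With α = 0.154, T₂ = 221.6 K.
Change: 221.6 − 213.7 = 7.874 K.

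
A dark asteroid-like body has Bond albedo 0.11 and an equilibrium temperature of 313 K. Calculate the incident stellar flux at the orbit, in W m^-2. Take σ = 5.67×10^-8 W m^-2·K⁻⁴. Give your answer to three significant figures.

Invert the energy balance for S: S = 4σT⁴/(1−α).
The emitted flux is σT⁴ = 544.2 W m^-2.
So S = 4×544.2/(1−0.11) = 2446 W m^-2.

2450 W m^-2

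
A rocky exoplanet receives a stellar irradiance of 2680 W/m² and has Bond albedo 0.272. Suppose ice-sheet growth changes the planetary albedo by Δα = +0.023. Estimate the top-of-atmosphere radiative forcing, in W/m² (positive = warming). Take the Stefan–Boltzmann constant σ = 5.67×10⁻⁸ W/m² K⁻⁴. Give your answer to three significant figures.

-15.4 W/m²

The change in absorbed flux is Δ[S(1−α)/4] = −SΔα/4 = -15.41 W/m².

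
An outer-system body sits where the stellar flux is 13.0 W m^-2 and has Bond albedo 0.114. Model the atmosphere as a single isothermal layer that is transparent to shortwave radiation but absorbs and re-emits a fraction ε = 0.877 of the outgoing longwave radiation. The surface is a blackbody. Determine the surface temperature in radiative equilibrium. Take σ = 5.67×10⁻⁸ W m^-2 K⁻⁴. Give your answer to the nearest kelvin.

The planet radiates to space at T_e = [S(1−α)/(4σ)]^(1/4) = 84.42 K.
The surface balance (absorbed SW + ε·downward IR = σT_s⁴) with T_a⁴ = T_s⁴/2 reduces to T_s = T_e·[2/(2−ε)]^¼ = 97.52 K.

98 kelvin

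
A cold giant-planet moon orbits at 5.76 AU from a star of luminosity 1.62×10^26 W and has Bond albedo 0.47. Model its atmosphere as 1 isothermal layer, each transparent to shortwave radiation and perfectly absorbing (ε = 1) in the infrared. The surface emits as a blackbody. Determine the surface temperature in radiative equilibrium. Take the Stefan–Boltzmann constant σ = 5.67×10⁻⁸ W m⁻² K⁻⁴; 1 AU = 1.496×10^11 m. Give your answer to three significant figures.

d = 5.76 × 1.496×10^11 m = 8.617×10^11 m.
Spreading L over a sphere of radius d: S = 1.62×10^26/(4π·8.62×10^11²) = 17.36 W m⁻².
OLR = S(1−α)/4 = 2.300 W m⁻²; the top layer radiates at T_e = 79.81 K.
With N = 1 opaque layers, T_s = (N+1)^(1/4)·T_e = 2^(1/4)·79.81 = 94.91 K.

94.9 kelvin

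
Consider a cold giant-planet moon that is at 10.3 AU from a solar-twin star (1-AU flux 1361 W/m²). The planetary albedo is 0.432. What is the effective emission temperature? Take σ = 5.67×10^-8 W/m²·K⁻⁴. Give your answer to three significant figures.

75.3 kelvin

Flux at the orbit: S = 1361/(10.3)² = 12.83 W/m².
Absorbed flux (global mean): S(1−α)/4 = 12.83·0.568/4 = 1.822 W/m².
In equilibrium σT⁴ equals this, so T = 75.29 K.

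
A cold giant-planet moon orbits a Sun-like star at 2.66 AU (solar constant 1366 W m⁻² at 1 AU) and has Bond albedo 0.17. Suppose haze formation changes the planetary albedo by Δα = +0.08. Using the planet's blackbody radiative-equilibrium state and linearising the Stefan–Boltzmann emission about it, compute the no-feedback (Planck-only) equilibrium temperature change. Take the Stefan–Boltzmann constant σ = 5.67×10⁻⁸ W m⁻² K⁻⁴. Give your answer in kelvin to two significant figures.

-3.9 K

By the inverse-square law, S = 1366/2.66² = 193.1 W m⁻².
Unperturbed T_e = [193.1·(1−0.17)/(4σ)]^¼ = 163.0 K.
ΔF = −(S/4)Δα = −(193.1/4)×(+0.08) = -3.861 W m⁻².
Linearising σT⁴ gives d(σT⁴)/dT = 4σT_e³ = 0.9828 W m⁻² per K.
ΔT₀ = ΔF/λ_P = -3.861/0.9828 = -3.93 K.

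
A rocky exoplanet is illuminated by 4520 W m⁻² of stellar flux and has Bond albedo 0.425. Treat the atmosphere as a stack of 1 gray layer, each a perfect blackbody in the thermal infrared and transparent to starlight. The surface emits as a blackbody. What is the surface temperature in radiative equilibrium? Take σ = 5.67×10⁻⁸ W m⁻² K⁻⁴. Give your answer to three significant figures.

The effective emission temperature is T_e = [S(1−α)/(4σ)]^¼ = 327.2 K.
With N = 1 opaque layers, T_s = (N+1)^(1/4)·T_e = 2^(1/4)·327.2 = 389.1 K.

389 K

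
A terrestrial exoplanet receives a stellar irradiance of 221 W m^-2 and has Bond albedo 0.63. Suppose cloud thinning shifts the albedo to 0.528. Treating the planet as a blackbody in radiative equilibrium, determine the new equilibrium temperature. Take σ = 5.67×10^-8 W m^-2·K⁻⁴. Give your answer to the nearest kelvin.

146 kelvin

New equilibrium: T₂ = [(1−0.528)·221.0/(4σ)]^(1/4) = 146.4 K.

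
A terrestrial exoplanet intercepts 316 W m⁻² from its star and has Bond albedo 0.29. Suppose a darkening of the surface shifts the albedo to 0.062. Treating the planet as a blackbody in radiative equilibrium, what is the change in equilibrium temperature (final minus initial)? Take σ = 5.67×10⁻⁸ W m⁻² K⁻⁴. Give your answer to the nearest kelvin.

Before: T₁ = [316.0·0.71/(4σ)]^(1/4) = 177.3 K.
With α = 0.062, T₂ = 190.1 K.
ΔT = T₂ − T₁ = 12.79 K.

13 K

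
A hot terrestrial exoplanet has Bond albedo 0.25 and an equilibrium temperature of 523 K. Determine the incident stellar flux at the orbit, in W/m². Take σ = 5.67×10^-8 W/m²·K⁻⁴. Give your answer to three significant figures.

Invert the energy balance for S: S = 4σT⁴/(1−α).
σT⁴ = 5.67×10⁻⁸·(523)⁴ = 4242 W/m².
So S = 4×4242/(1−0.25) = 22620 W/m².

22600 W/m²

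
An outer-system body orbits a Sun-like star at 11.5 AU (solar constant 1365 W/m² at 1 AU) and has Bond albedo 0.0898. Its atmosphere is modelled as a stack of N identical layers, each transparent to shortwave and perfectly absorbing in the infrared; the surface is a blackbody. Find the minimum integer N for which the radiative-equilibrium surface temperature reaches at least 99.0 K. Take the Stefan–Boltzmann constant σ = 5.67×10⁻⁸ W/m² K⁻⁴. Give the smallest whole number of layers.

2

Flux at the orbit: S = 1365/(11.5)² = 10.32 W/m².
OLR = S(1−α)/4 = 2.349 W/m²; the top layer radiates at T_e = 80.22 K.
T_s = (N+1)^(1/4)·T_e ≥ 99.0 K requires N+1 ≥ (T_s/T_e)⁴ = (99.0/80.22)⁴ = 2.319.
So N ≥ 1.319; the smallest integer is N = 2.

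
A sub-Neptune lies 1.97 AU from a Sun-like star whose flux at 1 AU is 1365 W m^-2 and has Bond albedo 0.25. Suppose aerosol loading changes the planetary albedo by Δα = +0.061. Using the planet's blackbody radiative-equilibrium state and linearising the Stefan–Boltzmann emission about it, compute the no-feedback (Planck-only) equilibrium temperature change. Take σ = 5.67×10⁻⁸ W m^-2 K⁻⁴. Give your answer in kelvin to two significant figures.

By the inverse-square law, S = 1365/1.97² = 351.7 W m^-2.
The baseline emission temperature is T_e = 184.7 K.
The change in absorbed flux is Δ[S(1−α)/4] = −SΔα/4 = -5.364 W m^-2.
Linearising σT⁴ gives d(σT⁴)/dT = 4σT_e³ = 1.428 W m^-2 per K.
So ΔT₀ = -5.364/1.428 = -3.76 K.

-3.8 K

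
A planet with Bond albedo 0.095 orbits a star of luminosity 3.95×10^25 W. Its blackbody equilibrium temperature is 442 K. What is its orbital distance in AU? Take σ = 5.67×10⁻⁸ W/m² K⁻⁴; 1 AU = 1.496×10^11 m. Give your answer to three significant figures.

The flux needed for this T is 4σT⁴/(1−0.095) = 9565 W/m².
S = L/(4πd²) → d = √(L/4πS) = √(3.95×10^25/(4π·9565)) = 1.813×10^10 m = 0.1212 AU.

0.121 AU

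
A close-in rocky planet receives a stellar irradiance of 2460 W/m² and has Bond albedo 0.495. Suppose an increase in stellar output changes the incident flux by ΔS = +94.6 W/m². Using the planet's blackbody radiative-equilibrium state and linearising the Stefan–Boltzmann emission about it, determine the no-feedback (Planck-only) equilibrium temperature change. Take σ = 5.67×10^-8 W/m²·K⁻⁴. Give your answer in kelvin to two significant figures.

2.6 K

Unperturbed T_e = [2460·(1−0.495)/(4σ)]^¼ = 272.0 K.
Only a fraction (1−α) is absorbed and it's spread over 4πR², so ΔF = (1−α)ΔS/4 = 11.94 W/m².
The Planck feedback parameter is 4σT_e³ = 4.566 W/m²/K.
ΔT₀ = ΔF/λ_P = 11.94/4.566 = 2.62 K.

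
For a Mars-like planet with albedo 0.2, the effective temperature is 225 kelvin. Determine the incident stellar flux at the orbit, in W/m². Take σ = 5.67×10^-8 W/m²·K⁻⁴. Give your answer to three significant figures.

Invert the energy balance for S: S = 4σT⁴/(1−α).
The emitted flux is σT⁴ = 145.3 W/m².
S = 4·145.3/0.8 = 726.6 W/m².

727 W/m²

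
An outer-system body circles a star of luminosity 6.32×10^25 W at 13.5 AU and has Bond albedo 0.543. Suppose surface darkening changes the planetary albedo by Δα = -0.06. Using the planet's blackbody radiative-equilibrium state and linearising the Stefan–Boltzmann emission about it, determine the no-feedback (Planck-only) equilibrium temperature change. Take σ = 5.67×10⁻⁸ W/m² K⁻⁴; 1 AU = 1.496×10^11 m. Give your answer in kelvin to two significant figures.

Orbital distance: d = 13.5 AU = 2.020×10^12 m.
S = L/(4πd²) = 1.233 W/m².
Unperturbed T_e = [1.233·(1−0.543)/(4σ)]^¼ = 39.70 K.
The change in absorbed flux is Δ[S(1−α)/4] = −SΔα/4 = 0.01850 W/m².
The Planck feedback parameter is 4σT_e³ = 0.01419 W/m²/K.
ΔT₀ = ΔF/λ_P = 0.01850/0.01419 = 1.30 K.

1.3 kelvin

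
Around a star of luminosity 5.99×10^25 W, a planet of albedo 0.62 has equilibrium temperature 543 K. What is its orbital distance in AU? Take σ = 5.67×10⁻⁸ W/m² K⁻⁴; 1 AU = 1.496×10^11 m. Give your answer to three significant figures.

Energy balance gives S = 4σT⁴/(1−α) = 51890 W/m².
Then d = [L/(4πS)]^(1/2) = 9.585×10^9 m, i.e. 0.06407 AU.

0.0641 AU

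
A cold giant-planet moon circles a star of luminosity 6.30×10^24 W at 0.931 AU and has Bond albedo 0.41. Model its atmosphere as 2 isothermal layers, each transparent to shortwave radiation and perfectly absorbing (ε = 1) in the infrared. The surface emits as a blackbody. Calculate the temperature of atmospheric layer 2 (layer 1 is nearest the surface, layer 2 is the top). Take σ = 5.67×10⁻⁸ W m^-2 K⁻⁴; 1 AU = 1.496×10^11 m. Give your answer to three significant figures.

90.6 kelvin

d = 0.931 × 1.496×10^11 m = 1.393×10^11 m.
Spreading L over a sphere of radius d: S = 6.30×10^24/(4π·1.39×10^11²) = 25.84 W m^-2.
The effective emission temperature is T_e = [S(1−α)/(4σ)]^¼ = 90.55 K.
Each opaque layer satisfies 2T_j⁴ = T_{j−1}⁴ + T_{j+1}⁴, giving T_k⁴ = (N+1−k)T_e⁴.
With k = 2: T_2 = (2+1−2)^¼·90.55 K = 90.55 K.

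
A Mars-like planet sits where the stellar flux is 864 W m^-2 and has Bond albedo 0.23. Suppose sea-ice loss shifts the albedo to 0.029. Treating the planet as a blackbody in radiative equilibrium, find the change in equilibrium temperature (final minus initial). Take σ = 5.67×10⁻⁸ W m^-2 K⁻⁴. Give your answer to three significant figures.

With α = 0.23, T₁ = 232.7 K.
With α = 0.029, T₂ = 246.6 K.
Change: 246.6 − 232.7 = 13.89 K.

13.9 K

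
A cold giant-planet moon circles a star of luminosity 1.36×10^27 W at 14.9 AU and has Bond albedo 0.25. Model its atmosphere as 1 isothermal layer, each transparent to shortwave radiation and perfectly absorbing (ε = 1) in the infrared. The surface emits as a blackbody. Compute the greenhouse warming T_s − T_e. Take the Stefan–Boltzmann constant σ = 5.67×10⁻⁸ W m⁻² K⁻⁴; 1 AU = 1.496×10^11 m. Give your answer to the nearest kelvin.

17 kelvin

Orbital distance: d = 14.9 AU = 2.229×10^12 m.
Spreading L over a sphere of radius d: S = 1.36×10^27/(4π·2.23×10^12²) = 21.78 W m⁻².
OLR = S(1−α)/4 = 4.084 W m⁻²; the top layer radiates at T_e = 92.13 K.
T_s = (N+1)^(1/4)·T_e = 109.6 K.
Warming: T_s − T_e = 17.43 K.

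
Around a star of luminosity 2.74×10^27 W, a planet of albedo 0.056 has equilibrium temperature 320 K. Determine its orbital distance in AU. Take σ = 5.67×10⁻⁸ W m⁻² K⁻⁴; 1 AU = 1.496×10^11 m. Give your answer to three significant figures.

1.97 AU

The flux needed for this T is 4σT⁴/(1−0.056) = 2519 W m⁻².
Then d = [L/(4πS)]^(1/2) = 2.942×10^11 m, i.e. 1.967 AU.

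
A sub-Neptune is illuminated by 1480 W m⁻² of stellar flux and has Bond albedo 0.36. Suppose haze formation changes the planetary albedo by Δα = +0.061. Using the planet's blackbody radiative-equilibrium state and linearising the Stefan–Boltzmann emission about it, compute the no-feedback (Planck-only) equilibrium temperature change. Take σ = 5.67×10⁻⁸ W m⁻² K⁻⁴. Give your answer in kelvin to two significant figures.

-6.1 K

The baseline emission temperature is T_e = 254.2 K.
ΔF = −(S/4)Δα = −(1480/4)×(+0.061) = -22.57 W m⁻².
Planck response: λ_P = 4σT_e³ = 4·5.67×10⁻⁸·(254.2)³ = 3.726 W m⁻²/K.
Hence the no-feedback warming is ΔF/(4σT_e³) = -6.06 K.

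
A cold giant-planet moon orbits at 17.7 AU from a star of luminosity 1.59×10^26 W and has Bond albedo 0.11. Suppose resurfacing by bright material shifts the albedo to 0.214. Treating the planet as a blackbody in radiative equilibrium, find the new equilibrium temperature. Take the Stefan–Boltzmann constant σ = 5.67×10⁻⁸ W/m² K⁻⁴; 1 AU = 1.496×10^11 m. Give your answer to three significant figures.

50.0 kelvin

Orbital distance: d = 17.7 AU = 2.648×10^12 m.
Spreading L over a sphere of radius d: S = 1.59×10^26/(4π·2.65×10^12²) = 1.805 W/m².
New equilibrium: T₂ = [(1−0.214)·1.805/(4σ)]^(1/4) = 50.01 K.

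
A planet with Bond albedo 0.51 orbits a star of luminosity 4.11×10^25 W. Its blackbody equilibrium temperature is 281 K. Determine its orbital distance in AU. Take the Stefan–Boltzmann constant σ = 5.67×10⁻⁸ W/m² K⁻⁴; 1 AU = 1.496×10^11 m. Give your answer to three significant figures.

0.225 AU

Energy balance gives S = 4σT⁴/(1−α) = 2886 W/m².
S = L/(4πd²) → d = √(L/4πS) = √(4.11×10^25/(4π·2886)) = 3.367×10^10 m = 0.2250 AU.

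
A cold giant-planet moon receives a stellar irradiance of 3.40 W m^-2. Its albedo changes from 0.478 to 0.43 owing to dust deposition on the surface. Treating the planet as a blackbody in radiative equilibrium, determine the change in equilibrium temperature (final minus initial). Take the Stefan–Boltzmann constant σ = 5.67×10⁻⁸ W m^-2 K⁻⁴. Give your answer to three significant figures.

Initial: T₁ = [S(1−0.478)/(4σ)]^(1/4) = 52.89 K.
With α = 0.43, T₂ = 54.07 K.
Change: 54.07 − 52.89 = 1.176 K.

1.18 kelvin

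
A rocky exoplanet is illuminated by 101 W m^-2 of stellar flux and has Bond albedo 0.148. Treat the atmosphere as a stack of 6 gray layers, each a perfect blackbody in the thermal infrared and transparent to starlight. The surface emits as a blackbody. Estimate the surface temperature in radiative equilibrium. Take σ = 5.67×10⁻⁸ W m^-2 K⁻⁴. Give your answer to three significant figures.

227 K

OLR = S(1−α)/4 = 21.51 W m^-2; the top layer radiates at T_e = 139.6 K.
For an N-layer opaque stack, T_s⁴ = (N+1)T_e⁴, hence T_s = (7)^(1/4)×139.6 K = 227.0 K.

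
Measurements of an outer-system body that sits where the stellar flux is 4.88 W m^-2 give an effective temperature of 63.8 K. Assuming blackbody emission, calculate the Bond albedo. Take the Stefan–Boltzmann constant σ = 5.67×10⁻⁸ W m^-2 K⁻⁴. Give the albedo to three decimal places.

0.230

From σT⁴ = S(1−α)/4 we invert for α: 1−α = 4σT⁴/S.
4σT⁴ = 4·5.67×10⁻⁸·(63.8)⁴ = 3.758 W m^-2.
1−α = 3.758/4.880 = 0.7700, so α = 0.2300.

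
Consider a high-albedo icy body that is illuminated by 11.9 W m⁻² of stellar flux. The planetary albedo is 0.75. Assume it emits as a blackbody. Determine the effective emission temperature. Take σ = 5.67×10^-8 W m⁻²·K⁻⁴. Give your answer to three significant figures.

60.2 kelvin

The planet absorbs (1−α)S over its disc πR² and re-emits over 4πR², so the mean absorbed flux is (1−0.75)·11.90/4 = 0.7438 W m⁻².
Balancing against σT⁴: T = (0.7438/5.67×10⁻⁸)^(1/4) = 60.18 K.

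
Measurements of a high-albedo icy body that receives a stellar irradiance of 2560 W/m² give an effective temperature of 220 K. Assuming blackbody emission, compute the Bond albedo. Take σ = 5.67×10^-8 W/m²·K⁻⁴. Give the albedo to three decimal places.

0.792

Rearranging the radiative balance, α = 1 − 4σT⁴/S.
σT⁴ = 132.8 W/m², so 4σT⁴ = 531.3 W/m².
Hence α = 1 − 531.3/2560 = 0.7925.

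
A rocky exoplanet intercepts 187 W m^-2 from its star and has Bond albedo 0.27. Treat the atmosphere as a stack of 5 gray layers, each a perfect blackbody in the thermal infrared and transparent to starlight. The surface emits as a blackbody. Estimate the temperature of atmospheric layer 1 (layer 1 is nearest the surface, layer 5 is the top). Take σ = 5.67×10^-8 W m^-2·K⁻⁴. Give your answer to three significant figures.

234 kelvin

The effective emission temperature is T_e = [S(1−α)/(4σ)]^¼ = 156.6 K.
Each opaque layer satisfies 2T_j⁴ = T_{j−1}⁴ + T_{j+1}⁴, giving T_k⁴ = (N+1−k)T_e⁴.
T_1 = (5)^(1/4)·156.6 = 234.2 K.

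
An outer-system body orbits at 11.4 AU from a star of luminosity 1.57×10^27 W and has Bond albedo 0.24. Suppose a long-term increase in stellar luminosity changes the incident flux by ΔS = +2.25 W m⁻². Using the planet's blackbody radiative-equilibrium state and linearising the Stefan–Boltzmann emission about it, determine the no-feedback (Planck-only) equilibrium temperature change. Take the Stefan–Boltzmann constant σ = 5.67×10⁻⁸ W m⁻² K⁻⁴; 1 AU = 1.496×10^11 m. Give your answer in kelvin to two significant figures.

1.4 kelvin

Orbital distance: d = 11.4 AU = 1.705×10^12 m.
Spreading L over a sphere of radius d: S = 1.57×10^27/(4π·1.71×10^12²) = 42.96 W m⁻².
Reference equilibrium: T_e = [S(1−α)/(4σ)]^(1/4) = 109.5 K.
Only a fraction (1−α) is absorbed and it's spread over 4πR², so ΔF = (1−α)ΔS/4 = 0.4275 W m⁻².
Planck response: λ_P = 4σT_e³ = 4·5.67×10⁻⁸·(109.5)³ = 0.2980 W m⁻²/K.
Hence the no-feedback warming is ΔF/(4σT_e³) = 1.43 K.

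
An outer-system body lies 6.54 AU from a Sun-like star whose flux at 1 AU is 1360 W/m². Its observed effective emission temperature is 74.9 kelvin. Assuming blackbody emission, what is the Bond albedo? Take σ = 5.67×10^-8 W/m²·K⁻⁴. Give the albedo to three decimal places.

0.776

By the inverse-square law, S = 1360/6.54² = 31.80 W/m².
Energy balance: S(1−α)/4 = σT⁴, so 1−α = 4σT⁴/S.
4σT⁴ = 4·5.67×10⁻⁸·(74.9)⁴ = 7.138 W/m².
Hence α = 1 − 7.138/31.80 = 0.7755.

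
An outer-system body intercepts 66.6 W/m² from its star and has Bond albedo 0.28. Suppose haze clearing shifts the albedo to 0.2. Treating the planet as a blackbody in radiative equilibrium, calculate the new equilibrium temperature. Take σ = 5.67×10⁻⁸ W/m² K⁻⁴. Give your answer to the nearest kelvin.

124 kelvin

New equilibrium: T₂ = [(1−0.2)·66.60/(4σ)]^(1/4) = 123.8 K.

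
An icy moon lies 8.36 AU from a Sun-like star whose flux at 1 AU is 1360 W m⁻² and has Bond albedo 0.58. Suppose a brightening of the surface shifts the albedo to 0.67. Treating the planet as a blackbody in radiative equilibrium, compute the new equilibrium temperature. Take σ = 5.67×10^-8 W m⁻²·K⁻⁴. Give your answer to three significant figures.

72.9 K

Flux at the orbit: S = 1360/(8.36)² = 19.46 W m⁻².
New equilibrium: T₂ = [(1−0.67)·19.46/(4σ)]^(1/4) = 72.95 K.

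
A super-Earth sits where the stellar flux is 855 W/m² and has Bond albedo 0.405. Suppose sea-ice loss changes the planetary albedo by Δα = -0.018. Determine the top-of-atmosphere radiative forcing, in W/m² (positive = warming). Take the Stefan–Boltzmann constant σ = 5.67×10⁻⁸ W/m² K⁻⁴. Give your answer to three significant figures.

3.85 W/m²

ΔF = −(S/4)Δα = −(855.0/4)×(-0.018) = 3.847 W/m².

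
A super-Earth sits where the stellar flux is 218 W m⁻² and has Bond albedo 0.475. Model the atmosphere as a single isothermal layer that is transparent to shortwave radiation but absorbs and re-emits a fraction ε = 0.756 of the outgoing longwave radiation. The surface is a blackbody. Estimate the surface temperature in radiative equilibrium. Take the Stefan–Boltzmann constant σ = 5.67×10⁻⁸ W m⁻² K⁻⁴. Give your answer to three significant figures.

Effective emission temperature (TOA balance): σT_e⁴ = S(1−α)/4 = 28.61 W m⁻² → T_e = 149.9 K.
For a single slab of emissivity ε, T_s⁴ = 2T_e⁴/(2−ε); thus T_s = 149.9·(1.608)^(1/4) = 168.8 K.

169 K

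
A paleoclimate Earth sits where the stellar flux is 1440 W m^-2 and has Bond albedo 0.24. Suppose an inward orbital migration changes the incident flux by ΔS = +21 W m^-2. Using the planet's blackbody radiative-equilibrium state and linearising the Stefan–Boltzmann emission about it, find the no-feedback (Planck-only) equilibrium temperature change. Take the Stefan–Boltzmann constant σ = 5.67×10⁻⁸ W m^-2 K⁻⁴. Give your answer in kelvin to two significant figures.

The baseline emission temperature is T_e = 263.6 K.
Only a fraction (1−α) is absorbed and it's spread over 4πR², so ΔF = (1−α)ΔS/4 = 3.990 W m^-2.
Planck response: λ_P = 4σT_e³ = 4·5.67×10⁻⁸·(263.6)³ = 4.152 W m^-2/K.
ΔT₀ = ΔF/λ_P = 3.990/4.152 = 0.961 K.

0.96 K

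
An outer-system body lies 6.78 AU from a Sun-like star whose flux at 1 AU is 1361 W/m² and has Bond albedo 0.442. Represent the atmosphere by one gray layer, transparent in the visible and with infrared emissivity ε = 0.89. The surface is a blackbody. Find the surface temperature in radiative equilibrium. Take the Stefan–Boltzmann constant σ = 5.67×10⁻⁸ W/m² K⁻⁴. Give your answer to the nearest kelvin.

By the inverse-square law, S = 1361/6.78² = 29.61 W/m².
The planet radiates to space at T_e = [S(1−α)/(4σ)]^(1/4) = 92.38 K.
For a single slab of emissivity ε, T_s⁴ = 2T_e⁴/(2−ε); thus T_s = 92.38·(1.802)^(1/4) = 107.0 K.

107 K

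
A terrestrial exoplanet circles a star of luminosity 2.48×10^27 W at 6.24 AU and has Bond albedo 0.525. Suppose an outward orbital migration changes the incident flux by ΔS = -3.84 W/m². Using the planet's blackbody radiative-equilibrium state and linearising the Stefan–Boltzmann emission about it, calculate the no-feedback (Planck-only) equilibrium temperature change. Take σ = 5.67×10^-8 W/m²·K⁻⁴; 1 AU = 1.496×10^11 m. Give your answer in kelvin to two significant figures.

-0.63 K

Orbital distance: d = 6.24 AU = 9.335×10^11 m.
Spreading L over a sphere of radius d: S = 2.48×10^27/(4π·9.34×10^11²) = 226.5 W/m².
The baseline emission temperature is T_e = 147.6 K.
ΔF = Δ[S(1−α)]/4 = (1−0.525)·-3.84/4 = -0.4560 W/m².
The Planck feedback parameter is 4σT_e³ = 0.7289 W/m²/K.
So ΔT₀ = -0.4560/0.7289 = -0.626 K.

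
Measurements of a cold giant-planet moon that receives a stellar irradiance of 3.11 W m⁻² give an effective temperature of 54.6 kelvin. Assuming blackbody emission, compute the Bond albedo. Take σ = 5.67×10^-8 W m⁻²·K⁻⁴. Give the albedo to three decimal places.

Rearranging the radiative balance, α = 1 − 4σT⁴/S.
4σT⁴ = 4·5.67×10⁻⁸·(54.6)⁴ = 2.016 W m⁻².
1−α = 2.016/3.110 = 0.6481, so α = 0.3519.

0.352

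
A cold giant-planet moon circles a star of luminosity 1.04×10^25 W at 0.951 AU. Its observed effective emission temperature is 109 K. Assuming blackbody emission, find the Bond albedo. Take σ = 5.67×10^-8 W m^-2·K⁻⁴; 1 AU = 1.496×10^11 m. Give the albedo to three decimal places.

Orbital distance: d = 0.951 AU = 1.423×10^11 m.
Spreading L over a sphere of radius d: S = 1.04×10^25/(4π·1.42×10^11²) = 40.89 W m^-2.
From σT⁴ = S(1−α)/4 we invert for α: 1−α = 4σT⁴/S.
4σT⁴ = 4·5.67×10⁻⁸·(109)⁴ = 32.01 W m^-2.
1−α = 32.01/40.89 = 0.7830, so α = 0.2170.

0.217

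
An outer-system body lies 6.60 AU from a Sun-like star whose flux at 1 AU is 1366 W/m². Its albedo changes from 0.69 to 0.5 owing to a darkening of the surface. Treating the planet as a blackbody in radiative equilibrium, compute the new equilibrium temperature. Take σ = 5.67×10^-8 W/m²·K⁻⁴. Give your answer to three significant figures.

By the inverse-square law, S = 1366/6.60² = 31.36 W/m².
New equilibrium: T₂ = [(1−0.5)·31.36/(4σ)]^(1/4) = 91.18 K.

91.2 kelvin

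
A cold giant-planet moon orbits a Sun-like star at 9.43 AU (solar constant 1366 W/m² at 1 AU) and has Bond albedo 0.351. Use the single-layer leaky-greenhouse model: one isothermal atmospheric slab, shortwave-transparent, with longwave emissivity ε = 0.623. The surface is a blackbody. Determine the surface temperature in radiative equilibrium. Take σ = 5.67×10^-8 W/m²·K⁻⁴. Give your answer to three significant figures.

89.4 K

By the inverse-square law, S = 1366/9.43² = 15.36 W/m².
At the top of the atmosphere, σT_e⁴ = S(1−α)/4 = 2.492 W/m², giving T_e = 81.42 K.
For a single slab of emissivity ε, T_s⁴ = 2T_e⁴/(2−ε); thus T_s = 81.42·(1.452)^(1/4) = 89.39 K.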